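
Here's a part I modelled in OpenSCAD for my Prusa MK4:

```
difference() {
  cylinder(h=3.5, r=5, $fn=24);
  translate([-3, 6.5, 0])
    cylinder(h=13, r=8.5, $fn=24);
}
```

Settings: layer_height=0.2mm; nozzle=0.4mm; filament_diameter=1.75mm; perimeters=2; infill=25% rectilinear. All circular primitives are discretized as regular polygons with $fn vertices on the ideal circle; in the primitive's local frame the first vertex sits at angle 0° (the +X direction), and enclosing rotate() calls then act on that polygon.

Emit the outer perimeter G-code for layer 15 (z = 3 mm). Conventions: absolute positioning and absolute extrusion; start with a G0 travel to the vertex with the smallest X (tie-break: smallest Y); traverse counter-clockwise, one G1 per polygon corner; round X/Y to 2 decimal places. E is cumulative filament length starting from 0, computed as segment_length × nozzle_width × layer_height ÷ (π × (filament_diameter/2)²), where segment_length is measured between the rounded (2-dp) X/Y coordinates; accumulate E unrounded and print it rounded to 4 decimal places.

At z = 3 mm: the r=5 cylinder gives a regular 24-gon of circumradius 5 (constant along its height); the r=8.5 cylinder at (-3, 6.5) gives a regular 24-gon of circumradius 8.5 (constant along its height); Subtracting the remaining from the first: starting from the r=5 cylinder, the r=8.5 cylinder at (-3, 6.5) partially overlaps it — only the 46.54 mm² overlap (of its 224.40 mm²) is removed, clipping the outline — 1 connected region. The outline is a single polygon with 19 vertices. Extrusion per mm of travel: 0.4 × 0.2 / (π × 0.875²) = 0.033260. Accumulating E over each segment gives final E = 0.8940.

G0 X-4.63 Y-1.79 Z3.00
G1 X-4.33 Y-2.50 E0.0256
G1 X-3.54 Y-3.54 E0.0691
G1 X-2.50 Y-4.33 E0.1125
G1 X-1.29 Y-4.83 E0.1561
G1 X0.00 Y-5.00 E0.1993
G1 X1.29 Y-4.83 E0.2426
G1 X2.50 Y-4.33 E0.2862
G1 X3.54 Y-3.54 E0.3296
G1 X4.33 Y-2.50 E0.3730
G1 X4.83 Y-1.29 E0.4166
G1 X5.00 Y0.00 E0.4599
G1 X4.83 Y1.29 E0.5031
G1 X4.40 Y2.34 E0.5409
G1 X4.36 Y2.25 E0.5441
G1 X3.01 Y0.49 E0.6179
G1 X1.25 Y-0.86 E0.6917
G1 X-0.80 Y-1.71 E0.7655
G1 X-3.00 Y-2.00 E0.8393
G1 X-4.63 Y-1.79 E0.8940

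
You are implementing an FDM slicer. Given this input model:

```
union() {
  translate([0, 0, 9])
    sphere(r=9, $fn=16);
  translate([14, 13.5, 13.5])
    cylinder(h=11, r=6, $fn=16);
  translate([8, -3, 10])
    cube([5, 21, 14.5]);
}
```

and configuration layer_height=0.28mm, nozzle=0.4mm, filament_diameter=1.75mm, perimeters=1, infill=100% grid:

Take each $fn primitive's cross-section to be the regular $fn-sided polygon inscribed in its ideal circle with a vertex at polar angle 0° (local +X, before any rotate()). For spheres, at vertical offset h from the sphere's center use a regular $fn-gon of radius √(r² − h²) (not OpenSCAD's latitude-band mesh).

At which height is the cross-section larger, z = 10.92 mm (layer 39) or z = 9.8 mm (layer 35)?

layer 39 (z = 10.92 mm)

Layer 39 (z = 10.92): the r=9 sphere slices to a regular 16-gon of circumradius 8.793 (√(r²−h²) with h=1.92 from center) (area = (16/2)·8.793²·sin(360°/16) = 236.69 mm²); the cylinder at (14, 13.5) is absent (z outside [13.5, 24.5]); the 5×21 cube at (8, -3) contributes its full rectangle (area 105.00 mm²); Combining (union): the regions partially overlap — summed areas 341.69 mm² minus the doubly-counted overlap 3.04 mm² gives 338.66 mm² — area = 338.66 mm². So its area = 338.66 mm². Layer 35 (z = 9.8): the r=9 sphere slices to a regular 16-gon of circumradius 8.964 (√(r²−h²) with h=0.8 from center) (area = (16/2)·8.964²·sin(360°/16) = 246.02 mm²); the cylinder at (14, 13.5) is absent (z outside [13.5, 24.5]); the cube at (8, -3) is not intersected at this z (z outside [10, 24.5]); Taking the union: only the r=9 sphere is present, so the union is just that shape — area = 246.02 mm². So its area = 246.02 mm². Layer 39 is larger (338.66 vs 246.02 mm²).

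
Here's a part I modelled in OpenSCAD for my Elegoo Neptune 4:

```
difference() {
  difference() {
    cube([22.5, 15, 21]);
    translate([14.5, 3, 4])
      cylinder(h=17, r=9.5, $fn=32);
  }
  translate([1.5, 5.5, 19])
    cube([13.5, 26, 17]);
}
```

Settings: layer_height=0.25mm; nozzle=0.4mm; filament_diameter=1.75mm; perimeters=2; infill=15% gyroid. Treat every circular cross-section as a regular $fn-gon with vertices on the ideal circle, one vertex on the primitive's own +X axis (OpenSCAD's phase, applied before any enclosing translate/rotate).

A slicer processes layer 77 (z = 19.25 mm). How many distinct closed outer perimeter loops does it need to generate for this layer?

2

At z = 19.25 mm: the cube (footprint 22.5×15) is included at this height; the r=9.5 cylinder at (14.5, 3) contributes a regular 32-gon of circumradius 9.5; Subtracting the remaining from the first: starting from the 22.5×15 cube, the r=9.5 cylinder at (14.5, 3) partially overlaps it — only the 187.74 mm² overlap (of its 281.71 mm²) is removed, clipping the outline — 1 connected region; the cube at (1.5, 5.5) is present — its section is the full 13.5×26 rectangle; After the difference (first − rest): starting from that combined region, the 13.5×26 cube at (1.5, 5.5) partially overlaps it — only the 77.73 mm² overlap (of its 351.00 mm²) is removed, clipping the outline — 2 connected regions. The result has 2 disconnected regions.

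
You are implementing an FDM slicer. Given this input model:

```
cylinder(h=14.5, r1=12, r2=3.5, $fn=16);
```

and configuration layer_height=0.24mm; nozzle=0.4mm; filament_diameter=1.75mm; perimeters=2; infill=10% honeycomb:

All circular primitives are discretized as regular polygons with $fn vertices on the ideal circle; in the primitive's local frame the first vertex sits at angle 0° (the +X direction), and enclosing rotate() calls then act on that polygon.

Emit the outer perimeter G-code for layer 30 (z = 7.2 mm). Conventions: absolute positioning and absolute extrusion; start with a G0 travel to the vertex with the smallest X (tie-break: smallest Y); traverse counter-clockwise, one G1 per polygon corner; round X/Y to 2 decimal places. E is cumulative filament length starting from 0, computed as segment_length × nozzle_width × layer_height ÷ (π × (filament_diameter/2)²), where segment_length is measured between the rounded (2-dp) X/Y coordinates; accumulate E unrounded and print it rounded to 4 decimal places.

G0 X-7.78 Y0.00 Z7.20
G1 X-7.19 Y-2.98 E0.1212
G1 X-5.50 Y-5.50 E0.2423
G1 X-2.98 Y-7.19 E0.3635
G1 X0.00 Y-7.78 E0.4847
G1 X2.98 Y-7.19 E0.6059
G1 X5.50 Y-5.50 E0.7270
G1 X7.19 Y-2.98 E0.8482
G1 X7.78 Y0.00 E0.9694
G1 X7.19 Y2.98 E1.0906
G1 X5.50 Y5.50 E1.2117
G1 X2.98 Y7.19 E1.3328
G1 X0.00 Y7.78 E1.4541
G1 X-2.98 Y7.19 E1.5753
G1 X-5.50 Y5.50 E1.6964
G1 X-7.19 Y2.98 E1.8175
G1 X-7.78 Y0.00 E1.9388

At z = 7.2 mm: the cone contributes a regular 16-gon of circumradius 7.779 (interpolated between r1=12 and r2=3.5 at t=0.497). The outline is a single polygon with 16 vertices. Extrusion per mm of travel: 0.4 × 0.24 / (π × 0.875²) = 0.039912. Accumulating E over each segment gives final E = 1.9388.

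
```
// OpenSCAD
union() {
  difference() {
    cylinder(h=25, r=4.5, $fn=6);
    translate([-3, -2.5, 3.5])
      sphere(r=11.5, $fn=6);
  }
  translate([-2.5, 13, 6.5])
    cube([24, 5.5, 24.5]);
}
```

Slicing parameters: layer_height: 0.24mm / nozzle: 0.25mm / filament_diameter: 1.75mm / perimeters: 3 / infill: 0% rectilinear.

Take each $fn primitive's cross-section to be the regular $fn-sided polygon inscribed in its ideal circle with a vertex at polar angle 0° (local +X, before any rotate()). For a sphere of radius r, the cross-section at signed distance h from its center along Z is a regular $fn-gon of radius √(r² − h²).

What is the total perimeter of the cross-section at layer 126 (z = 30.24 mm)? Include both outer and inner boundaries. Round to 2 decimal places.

At z = 30.24 mm: the cylinder is absent (z outside [0, 25]); the sphere at (-3, -2.5) is absent (|z−center|=26.740 > r=11.5); After the difference (first − rest): the first operand is absent here, so nothing remains; the cube at (-2.5, 13) (footprint 24×5.5) is included at this height (perimeter 59.00 mm); Combining (union): only the 24×5.5 cube at (-2.5, 13) is present, so the union is just that shape — boundary = 59.00 mm. Overall, the cross-section is a single solid region. Total boundary length (outer) = 59.00 mm.

59.00 mm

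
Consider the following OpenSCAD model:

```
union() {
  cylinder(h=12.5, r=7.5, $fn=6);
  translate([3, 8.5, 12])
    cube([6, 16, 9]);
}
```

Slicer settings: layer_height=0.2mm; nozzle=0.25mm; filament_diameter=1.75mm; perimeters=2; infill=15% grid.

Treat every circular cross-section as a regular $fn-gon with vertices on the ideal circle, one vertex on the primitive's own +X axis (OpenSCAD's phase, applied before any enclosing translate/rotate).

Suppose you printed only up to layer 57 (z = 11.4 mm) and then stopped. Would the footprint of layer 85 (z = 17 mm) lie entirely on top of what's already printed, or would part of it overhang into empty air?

Compare the two slices. At z = 11.4: the r=7.5 cylinder contributes a regular 6-gon of circumradius 7.5 (area = (6/2)·7.500²·sin(360°/6) = 146.14 mm²); the cube at (3, 8.5) does not reach this height (z outside [12, 21]); Combining (union): only the r=7.5 cylinder is present, so the union is just that shape — area = 146.14 mm². At z = 17: the cylinder is not intersected at this z (z outside [0, 12.5]); the cube at (3, 8.5) (footprint 6×16) is included at this height (area 96.00 mm²); Merging all regions: only the 6×16 cube at (3, 8.5) is present, so the union is just that shape — area = 96.00 mm². Checking containment: at z = 17 the cross-section extends beyond the z = 11.4 cross-section by about 96.00 mm².

part overhangs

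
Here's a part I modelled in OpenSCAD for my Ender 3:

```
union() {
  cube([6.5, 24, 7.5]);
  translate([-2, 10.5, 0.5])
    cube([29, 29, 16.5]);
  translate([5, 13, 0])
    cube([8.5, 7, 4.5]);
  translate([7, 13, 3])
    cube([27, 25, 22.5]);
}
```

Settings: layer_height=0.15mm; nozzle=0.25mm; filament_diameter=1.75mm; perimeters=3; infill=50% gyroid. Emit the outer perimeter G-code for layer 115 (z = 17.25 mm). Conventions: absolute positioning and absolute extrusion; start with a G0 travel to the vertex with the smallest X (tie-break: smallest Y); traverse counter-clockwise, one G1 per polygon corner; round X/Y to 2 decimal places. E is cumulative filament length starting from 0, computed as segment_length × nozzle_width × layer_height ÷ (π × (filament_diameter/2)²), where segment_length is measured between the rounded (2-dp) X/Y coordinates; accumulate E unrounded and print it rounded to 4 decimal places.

At z = 17.25 mm: the cube is absent (z outside [0, 7.5]); the cube at (-2, 10.5) is not intersected at this z (z outside [0.5, 17]); the cube at (5, 13) is not intersected at this z (z outside [0, 4.5]); the cube at (7, 13) is present — its section is the full 27×25 rectangle; Taking the union: only the 27×25 cube at (7, 13) is present, so the union is just that shape — 1 connected region. The outline is a single polygon with 4 vertices. Extrusion per mm of travel: 0.25 × 0.15 / (π × 0.875²) = 0.015591. Accumulating E over each segment gives final E = 1.6214.

G0 X7.00 Y13.00 Z17.25
G1 X34.00 Y13.00 E0.4209
G1 X34.00 Y38.00 E0.8107
G1 X7.00 Y38.00 E1.2317
G1 X7.00 Y13.00 E1.6214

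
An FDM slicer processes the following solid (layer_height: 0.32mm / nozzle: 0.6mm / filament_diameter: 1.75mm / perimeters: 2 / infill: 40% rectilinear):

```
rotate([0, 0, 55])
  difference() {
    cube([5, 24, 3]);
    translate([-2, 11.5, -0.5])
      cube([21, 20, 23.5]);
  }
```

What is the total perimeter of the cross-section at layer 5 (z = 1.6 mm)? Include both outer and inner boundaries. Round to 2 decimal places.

33.00 mm

At z = 1.6 mm: the cube (footprint 5×24) is included at this height (perimeter 58.00 mm); the cube at (-2, 11.5) is present — its section is the full 21×20 rectangle (perimeter 82.00 mm); After the difference (first − rest): starting from the 5×24 cube, the 21×20 cube at (-2, 11.5) partially overlaps it — only the 62.50 mm² overlap (of its 420.00 mm²) is removed, clipping the outline — boundary = 33.00 mm; (rotated 55° about Z; rotation is an isometry so areas/perimeters/island counts are preserved). Overall, the cross-section is a single solid region. Total boundary length (outer) = 33.00 mm.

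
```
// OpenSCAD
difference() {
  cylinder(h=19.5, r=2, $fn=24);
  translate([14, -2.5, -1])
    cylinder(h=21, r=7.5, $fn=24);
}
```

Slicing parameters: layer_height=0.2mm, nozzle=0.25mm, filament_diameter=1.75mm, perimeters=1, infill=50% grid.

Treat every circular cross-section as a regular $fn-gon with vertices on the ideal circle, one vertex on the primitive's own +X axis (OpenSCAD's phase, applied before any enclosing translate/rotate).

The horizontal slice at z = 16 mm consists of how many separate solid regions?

At z = 16 mm: the r=2 cylinder contributes a regular 24-gon of circumradius 2; the r=7.5 cylinder at (14, -2.5) contributes a regular 24-gon of circumradius 7.5; After the difference (first − rest): starting from the r=2 cylinder, the r=7.5 cylinder at (14, -2.5) misses the remaining region (no effect) — 1 connected region. The result has 1 disconnected region.

1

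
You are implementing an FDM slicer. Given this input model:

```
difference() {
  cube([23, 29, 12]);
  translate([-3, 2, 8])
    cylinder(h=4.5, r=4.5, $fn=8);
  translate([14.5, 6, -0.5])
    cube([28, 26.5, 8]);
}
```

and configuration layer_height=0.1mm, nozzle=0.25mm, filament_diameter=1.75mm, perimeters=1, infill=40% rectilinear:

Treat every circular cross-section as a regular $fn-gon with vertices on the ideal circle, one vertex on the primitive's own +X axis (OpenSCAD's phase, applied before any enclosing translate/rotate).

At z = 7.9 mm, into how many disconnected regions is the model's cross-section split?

1

At z = 7.9 mm: the cube (footprint 23×29) is included at this height; the cylinder at (-3, 2) is absent (z outside [8, 12.5]); the cube at (14.5, 6) is not intersected at this z (z outside [-0.5, 7.5]); Subtracting the remaining from the first: none of the subtracted shapes is present at this height, so the 23×29 cube is unchanged — 1 connected region. The result has 1 disconnected region.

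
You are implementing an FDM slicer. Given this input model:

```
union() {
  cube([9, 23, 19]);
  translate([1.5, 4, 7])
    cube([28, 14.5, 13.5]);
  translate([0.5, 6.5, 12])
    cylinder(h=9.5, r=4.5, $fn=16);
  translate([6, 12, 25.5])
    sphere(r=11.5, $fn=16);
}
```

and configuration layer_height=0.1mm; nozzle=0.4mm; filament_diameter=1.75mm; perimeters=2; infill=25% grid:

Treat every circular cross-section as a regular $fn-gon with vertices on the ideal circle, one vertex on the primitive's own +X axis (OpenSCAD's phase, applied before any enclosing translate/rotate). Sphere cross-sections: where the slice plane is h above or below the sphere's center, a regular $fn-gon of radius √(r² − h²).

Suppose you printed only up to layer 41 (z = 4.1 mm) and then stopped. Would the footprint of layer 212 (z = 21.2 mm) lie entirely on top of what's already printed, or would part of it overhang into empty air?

Compare the two slices. At z = 4.1: the cube is present — its section is the full 9×23 rectangle (area 207.00 mm²); the cube at (1.5, 4) is absent (z outside [7, 20.5]); the cylinder at (0.5, 6.5) does not reach this height (z outside [12, 21.5]); the sphere at (6, 12) is absent (|z−center|=21.400 > r=11.5); Combining (union): only the 9×23 cube is present, so the union is just that shape — area = 207.00 mm². At z = 21.2: the cube is absent (z outside [0, 19]); the cube at (1.5, 4) is absent (z outside [7, 20.5]); the cylinder at (0.5, 6.5): section is a regular 16-gon, circumradius r=4.5 (area = (16/2)·4.500²·sin(360°/16) = 61.99 mm²); the sphere at (6, 12): section is a regular 16-gon, circumradius = √(r²−h²) = √(11.5²−4.3²) = 10.666 (area = (16/2)·10.666²·sin(360°/16) = 348.27 mm²); Merging all regions: the regions partially overlap — summed areas 410.27 mm² minus the doubly-counted overlap 52.07 mm² gives 358.20 mm² — area = 358.20 mm². Checking containment: at z = 21.2 the cross-section extends beyond the z = 4.1 cross-section by about 175.59 mm².

part overhangs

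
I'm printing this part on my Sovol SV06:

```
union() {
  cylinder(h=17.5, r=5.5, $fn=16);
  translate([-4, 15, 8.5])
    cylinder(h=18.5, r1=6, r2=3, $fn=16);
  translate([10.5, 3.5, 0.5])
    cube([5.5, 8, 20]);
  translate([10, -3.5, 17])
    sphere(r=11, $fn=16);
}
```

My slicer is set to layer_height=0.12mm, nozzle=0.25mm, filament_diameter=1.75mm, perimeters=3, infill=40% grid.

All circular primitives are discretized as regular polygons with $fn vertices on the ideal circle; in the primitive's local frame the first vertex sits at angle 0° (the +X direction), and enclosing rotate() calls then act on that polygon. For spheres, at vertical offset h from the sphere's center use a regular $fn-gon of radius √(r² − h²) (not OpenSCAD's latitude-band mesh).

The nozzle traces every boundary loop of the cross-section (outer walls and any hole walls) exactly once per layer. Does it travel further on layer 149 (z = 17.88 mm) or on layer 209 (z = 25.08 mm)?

Layer 149 (z = 17.88): the cylinder does not reach this height (z outside [0, 17.5]); the cone at (-4, 15) (r1=6→r2=3) has section circumradius 4.479 here — a regular 16-gon (perimeter = 2·16·4.479·sin(180°/16) = 27.96 mm); the 5.5×8 cube at (10.5, 3.5) contributes its full rectangle (perimeter 27.00 mm); the r=11 sphere at (10, -3.5) slices to a regular 16-gon of circumradius 10.965 (√(r²−h²) with h=0.88 from center) (perimeter = 2·16·10.965·sin(180°/16) = 68.45 mm); Combining (union): the regions partially overlap (shared area 17.49 mm²), so the edge portions inside another operand are dropped and the merged outline is re-measured after clipping — boundary = 106.19 mm. So its perimeter = 106.19 mm. Layer 209 (z = 25.08): the cylinder does not reach this height (z outside [0, 17.5]); the cone at (-4, 15) (r1=6→r2=3) has section circumradius 3.311 here — a regular 16-gon (perimeter = 2·16·3.311·sin(180°/16) = 20.67 mm); the cube at (10.5, 3.5) is not intersected at this z (z outside [0.5, 20.5]); the sphere at (10, -3.5): section is a regular 16-gon, circumradius = √(r²−h²) = √(11²−8.08²) = 7.464 (perimeter = 2·16·7.464·sin(180°/16) = 46.60 mm); Merging all regions: the 2 present regions are separate (no shared area or edge), so areas and boundary lengths simply add and each stays a separate island — boundary = 67.27 mm. So its perimeter = 67.27 mm. Layer 149 is larger (106.19 vs 67.27 mm).

layer 149 (z = 17.88 mm)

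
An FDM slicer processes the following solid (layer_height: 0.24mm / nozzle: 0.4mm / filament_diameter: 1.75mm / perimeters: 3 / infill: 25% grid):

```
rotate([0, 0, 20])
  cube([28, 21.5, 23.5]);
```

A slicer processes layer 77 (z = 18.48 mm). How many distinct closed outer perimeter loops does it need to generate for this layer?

1

At z = 18.48 mm: the 28×21.5 cube contributes its full rectangle; (whole slice rotated 20° about Z — lengths, areas and connectivity unchanged). The result has 1 disconnected region.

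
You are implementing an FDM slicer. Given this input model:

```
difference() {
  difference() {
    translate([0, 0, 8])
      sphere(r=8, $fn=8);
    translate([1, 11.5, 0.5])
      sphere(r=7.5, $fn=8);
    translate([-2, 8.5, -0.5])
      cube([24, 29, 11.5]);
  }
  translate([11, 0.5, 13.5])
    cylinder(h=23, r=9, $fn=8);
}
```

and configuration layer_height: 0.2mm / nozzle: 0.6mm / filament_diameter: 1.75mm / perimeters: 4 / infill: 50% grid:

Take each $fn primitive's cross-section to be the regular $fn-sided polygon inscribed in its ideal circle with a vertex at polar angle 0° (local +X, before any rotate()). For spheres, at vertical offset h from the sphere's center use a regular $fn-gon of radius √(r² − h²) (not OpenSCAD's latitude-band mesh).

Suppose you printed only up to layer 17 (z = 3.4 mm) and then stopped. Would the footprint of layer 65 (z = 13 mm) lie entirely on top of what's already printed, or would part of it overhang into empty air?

part overhangs

Compare the two slices. At z = 3.4: the r=8 sphere contributes a regular 8-gon of circumradius √(8²−4.6²) = 6.545 (area = (8/2)·6.545²·sin(360°/8) = 121.17 mm²); the r=7.5 sphere at (1, 11.5) contributes a regular 8-gon of circumradius √(7.5²−2.9²) = 6.917 (area = (8/2)·6.917²·sin(360°/8) = 135.31 mm²); the 24×29 cube at (-2, 8.5) contributes its full rectangle (area 696.00 mm²); Taking the first minus the rest: starting from the r=8 sphere (121.17 mm²), the r=7.5 sphere at (1, 11.5) partially overlaps it — only the 4.44 mm² overlap (of its 135.31 mm²) is removed, clipping the outline; the 24×29 cube at (-2, 8.5) misses the remaining region (no effect) — area = 116.73 mm²; the cylinder at (11, 0.5) is not intersected at this z (z outside [13.5, 36.5]); Taking the first minus the rest: none of the subtracted shapes is present at this height, so the result so far is unchanged — area = 116.73 mm². At z = 13: the r=8 sphere slices to a regular 8-gon of circumradius 6.245 (√(r²−h²) with h=5 from center) (area = (8/2)·6.245²·sin(360°/8) = 110.31 mm²); the sphere at (1, 11.5) does not reach this height (|z−center|=12.500 > r=7.5); the cube at (-2, 8.5) is not intersected at this z (z outside [-0.5, 11]); Subtracting the remaining from the first: none of the subtracted shapes is present at this height, so the r=8 sphere is unchanged — area = 110.31 mm²; the cylinder at (11, 0.5) is not intersected at this z (z outside [13.5, 36.5]); After the difference (first − rest): none of the subtracted shapes is present at this height, so that combined region is unchanged — area = 110.31 mm². Checking containment: at z = 13 the cross-section extends beyond the z = 3.4 cross-section by about 3.13 mm².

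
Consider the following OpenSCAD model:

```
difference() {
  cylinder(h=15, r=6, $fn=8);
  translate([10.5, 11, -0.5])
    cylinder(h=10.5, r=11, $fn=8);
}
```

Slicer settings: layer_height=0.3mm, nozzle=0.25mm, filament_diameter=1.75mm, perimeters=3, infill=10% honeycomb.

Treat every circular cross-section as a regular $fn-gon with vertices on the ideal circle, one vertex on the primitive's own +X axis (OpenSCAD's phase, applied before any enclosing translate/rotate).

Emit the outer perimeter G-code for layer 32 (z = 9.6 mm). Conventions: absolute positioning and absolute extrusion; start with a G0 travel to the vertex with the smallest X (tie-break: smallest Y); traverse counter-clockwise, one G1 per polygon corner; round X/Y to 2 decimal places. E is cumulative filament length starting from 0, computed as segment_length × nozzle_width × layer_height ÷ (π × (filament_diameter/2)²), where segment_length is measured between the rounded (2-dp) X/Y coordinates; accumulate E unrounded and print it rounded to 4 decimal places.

At z = 9.6 mm: the r=6 cylinder gives a regular 8-gon of circumradius 6 (constant along its height); the r=11 cylinder at (10.5, 11) contributes a regular 8-gon of circumradius 11; Subtracting the remaining from the first: starting from the r=6 cylinder, the r=11 cylinder at (10.5, 11) partially overlaps it — only the 3.87 mm² overlap (of its 342.24 mm²) is removed, clipping the outline — 1 connected region. The outline is a single polygon with 10 vertices. Extrusion per mm of travel: 0.25 × 0.3 / (π × 0.875²) = 0.031181. Accumulating E over each segment gives final E = 1.1453.

G0 X-6.00 Y0.00 Z9.60
G1 X-4.24 Y-4.24 E0.1431
G1 X0.00 Y-6.00 E0.2863
G1 X4.24 Y-4.24 E0.4294
G1 X6.00 Y0.00 E0.5726
G1 X5.07 Y2.25 E0.6485
G1 X2.72 Y3.22 E0.7278
G1 X1.90 Y5.21 E0.7949
G1 X0.00 Y6.00 E0.8590
G1 X-4.24 Y4.24 E1.0022
G1 X-6.00 Y0.00 E1.1453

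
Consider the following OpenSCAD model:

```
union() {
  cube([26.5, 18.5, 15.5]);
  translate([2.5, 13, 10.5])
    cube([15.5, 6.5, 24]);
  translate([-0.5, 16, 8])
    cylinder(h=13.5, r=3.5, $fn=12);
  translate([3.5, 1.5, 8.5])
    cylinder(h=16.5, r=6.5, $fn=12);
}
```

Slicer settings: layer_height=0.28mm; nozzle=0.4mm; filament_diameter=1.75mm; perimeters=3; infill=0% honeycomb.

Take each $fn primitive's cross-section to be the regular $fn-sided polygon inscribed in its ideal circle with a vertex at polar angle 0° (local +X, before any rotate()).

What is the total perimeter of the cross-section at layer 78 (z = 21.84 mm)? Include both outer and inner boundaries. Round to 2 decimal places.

At z = 21.84 mm: the cube does not reach this height (z outside [0, 15.5]); the cube at (2.5, 13) is present — its section is the full 15.5×6.5 rectangle (perimeter 44.00 mm); the cylinder at (-0.5, 16) is not intersected at this z (z outside [8, 21.5]); the cylinder at (3.5, 1.5): section is a regular 12-gon, circumradius r=6.5 (perimeter = 2·12·6.500·sin(180°/12) = 40.38 mm); Merging all regions: the 2 present regions are separate (no shared area or edge), so areas and boundary lengths simply add and each stays a separate island — boundary = 84.38 mm. Overall, the cross-section has 2 separate islands. Total boundary length (outer) = 84.38 mm.

84.38 mm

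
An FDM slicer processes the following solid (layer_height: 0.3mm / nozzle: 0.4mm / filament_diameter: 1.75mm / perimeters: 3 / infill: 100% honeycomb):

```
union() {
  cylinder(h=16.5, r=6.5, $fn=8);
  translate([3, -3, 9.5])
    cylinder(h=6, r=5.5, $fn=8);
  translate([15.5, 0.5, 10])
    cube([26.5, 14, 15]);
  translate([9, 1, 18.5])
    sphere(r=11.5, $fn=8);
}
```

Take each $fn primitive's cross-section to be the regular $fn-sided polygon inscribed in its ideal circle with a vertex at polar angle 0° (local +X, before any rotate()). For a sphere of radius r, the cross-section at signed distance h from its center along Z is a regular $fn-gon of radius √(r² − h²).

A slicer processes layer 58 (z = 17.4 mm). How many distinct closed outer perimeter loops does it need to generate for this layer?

At z = 17.4 mm: the cylinder is absent (z outside [0, 16.5]); the cylinder at (3, -3) does not reach this height (z outside [9.5, 15.5]); the cube at (15.5, 0.5) (footprint 26.5×14) is included at this height; the r=11.5 sphere at (9, 1) slices to a regular 8-gon of circumradius 11.447 (√(r²−h²) with h=1.1 from center); Merging all regions: the regions partially overlap (shared area 29.42 mm²), so overlapping operands fuse into one piece — 1 connected region. The result has 1 disconnected region.

1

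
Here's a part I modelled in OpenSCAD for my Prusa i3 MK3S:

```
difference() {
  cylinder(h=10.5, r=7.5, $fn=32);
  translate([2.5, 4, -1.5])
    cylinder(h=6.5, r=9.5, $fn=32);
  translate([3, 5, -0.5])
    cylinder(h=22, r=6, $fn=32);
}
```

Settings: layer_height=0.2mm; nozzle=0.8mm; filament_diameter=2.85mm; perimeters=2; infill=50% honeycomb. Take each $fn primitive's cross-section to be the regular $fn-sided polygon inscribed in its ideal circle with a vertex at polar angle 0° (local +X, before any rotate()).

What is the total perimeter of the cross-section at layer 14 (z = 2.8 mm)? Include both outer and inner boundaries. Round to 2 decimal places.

38.12 mm

At z = 2.8 mm: the r=7.5 cylinder contributes a regular 32-gon of circumradius 7.5 (perimeter = 2·32·7.500·sin(180°/32) = 47.05 mm); the r=9.5 cylinder at (2.5, 4) gives a regular 32-gon of circumradius 9.5 (constant along its height) (perimeter = 2·32·9.500·sin(180°/32) = 59.59 mm); the r=6 cylinder at (3, 5) contributes a regular 32-gon of circumradius 6 (perimeter = 2·32·6.000·sin(180°/32) = 37.64 mm); Subtracting the remaining from the first: starting from the r=7.5 cylinder, the r=9.5 cylinder at (2.5, 4) partially overlaps it — only the 142.24 mm² overlap (of its 281.71 mm²) is removed, clipping the outline; the r=6 cylinder at (3, 5) misses the remaining region (no effect) — boundary = 38.12 mm. Overall, the cross-section is a single solid region. Total boundary length (outer) = 38.12 mm.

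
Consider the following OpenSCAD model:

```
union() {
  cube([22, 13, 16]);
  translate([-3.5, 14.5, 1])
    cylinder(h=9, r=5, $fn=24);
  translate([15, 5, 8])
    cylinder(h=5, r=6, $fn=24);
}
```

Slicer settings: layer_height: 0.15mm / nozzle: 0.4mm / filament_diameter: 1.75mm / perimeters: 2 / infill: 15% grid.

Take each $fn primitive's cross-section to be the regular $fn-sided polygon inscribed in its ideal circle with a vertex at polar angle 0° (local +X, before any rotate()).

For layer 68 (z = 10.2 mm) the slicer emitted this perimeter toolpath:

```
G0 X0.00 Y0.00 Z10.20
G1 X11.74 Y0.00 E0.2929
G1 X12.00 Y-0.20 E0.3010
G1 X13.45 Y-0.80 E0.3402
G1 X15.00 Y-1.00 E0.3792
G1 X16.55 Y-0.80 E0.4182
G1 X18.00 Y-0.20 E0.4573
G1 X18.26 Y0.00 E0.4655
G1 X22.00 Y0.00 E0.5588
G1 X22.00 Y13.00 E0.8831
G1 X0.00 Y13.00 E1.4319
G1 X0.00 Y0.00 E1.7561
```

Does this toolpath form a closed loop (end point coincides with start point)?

Start point (G0): (0.00, 0.00). End point (last G1): the path returns to the start — closed.

yes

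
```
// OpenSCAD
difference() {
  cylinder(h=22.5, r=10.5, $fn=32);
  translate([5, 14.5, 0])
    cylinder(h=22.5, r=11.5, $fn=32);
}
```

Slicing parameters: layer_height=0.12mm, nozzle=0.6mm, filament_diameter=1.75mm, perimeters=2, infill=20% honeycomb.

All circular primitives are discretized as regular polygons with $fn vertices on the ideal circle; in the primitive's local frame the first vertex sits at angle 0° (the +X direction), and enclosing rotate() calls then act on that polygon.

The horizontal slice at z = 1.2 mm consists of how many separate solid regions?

At z = 1.2 mm: the r=10.5 cylinder contributes a regular 32-gon of circumradius 10.5; the r=11.5 cylinder at (5, 14.5) contributes a regular 32-gon of circumradius 11.5; Taking the first minus the rest: starting from the r=10.5 cylinder, the r=11.5 cylinder at (5, 14.5) partially overlaps it — only the 71.14 mm² overlap (of its 412.81 mm²) is removed, clipping the outline — 1 connected region. The result has 1 disconnected region.

1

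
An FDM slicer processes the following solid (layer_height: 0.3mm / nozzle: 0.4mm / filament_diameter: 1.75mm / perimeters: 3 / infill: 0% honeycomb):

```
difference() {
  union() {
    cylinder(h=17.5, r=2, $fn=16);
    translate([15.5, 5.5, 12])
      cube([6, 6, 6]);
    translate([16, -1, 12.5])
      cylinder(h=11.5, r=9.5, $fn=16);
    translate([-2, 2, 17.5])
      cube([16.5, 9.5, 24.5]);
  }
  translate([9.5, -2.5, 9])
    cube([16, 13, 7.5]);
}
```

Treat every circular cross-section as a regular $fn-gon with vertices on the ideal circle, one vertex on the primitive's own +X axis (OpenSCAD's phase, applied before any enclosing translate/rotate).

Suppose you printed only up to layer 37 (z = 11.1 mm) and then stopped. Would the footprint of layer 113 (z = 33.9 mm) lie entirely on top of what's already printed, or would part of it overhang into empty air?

Compare the two slices. At z = 11.1: the r=2 cylinder contributes a regular 16-gon of circumradius 2 (area = (16/2)·2.000²·sin(360°/16) = 12.25 mm²); the cube at (15.5, 5.5) is absent (z outside [12, 18]); the cylinder at (16, -1) does not reach this height (z outside [12.5, 24]); the cube at (-2, 2) does not reach this height (z outside [17.5, 42]); Merging all regions: only the r=2 cylinder is present, so the union is just that shape — area = 12.25 mm²; the cube at (9.5, -2.5) is present — its section is the full 16×13 rectangle (area 208.00 mm²); Subtracting the remaining from the first: starting from the result so far (12.25 mm²), the 16×13 cube at (9.5, -2.5) misses the remaining region (no effect) — area = 12.25 mm². At z = 33.9: the cylinder does not reach this height (z outside [0, 17.5]); the cube at (15.5, 5.5) is not intersected at this z (z outside [12, 18]); the cylinder at (16, -1) is absent (z outside [12.5, 24]); the 16.5×9.5 cube at (-2, 2) contributes its full rectangle (area 156.75 mm²); Taking the union: only the 16.5×9.5 cube at (-2, 2) is present, so the union is just that shape — area = 156.75 mm²; the cube at (9.5, -2.5) does not reach this height (z outside [9, 16.5]); After the difference (first − rest): none of the subtracted shapes is present at this height, so that combined region is unchanged — area = 156.75 mm². Checking containment: at z = 33.9 the cross-section extends beyond the z = 11.1 cross-section by about 156.75 mm².

part overhangs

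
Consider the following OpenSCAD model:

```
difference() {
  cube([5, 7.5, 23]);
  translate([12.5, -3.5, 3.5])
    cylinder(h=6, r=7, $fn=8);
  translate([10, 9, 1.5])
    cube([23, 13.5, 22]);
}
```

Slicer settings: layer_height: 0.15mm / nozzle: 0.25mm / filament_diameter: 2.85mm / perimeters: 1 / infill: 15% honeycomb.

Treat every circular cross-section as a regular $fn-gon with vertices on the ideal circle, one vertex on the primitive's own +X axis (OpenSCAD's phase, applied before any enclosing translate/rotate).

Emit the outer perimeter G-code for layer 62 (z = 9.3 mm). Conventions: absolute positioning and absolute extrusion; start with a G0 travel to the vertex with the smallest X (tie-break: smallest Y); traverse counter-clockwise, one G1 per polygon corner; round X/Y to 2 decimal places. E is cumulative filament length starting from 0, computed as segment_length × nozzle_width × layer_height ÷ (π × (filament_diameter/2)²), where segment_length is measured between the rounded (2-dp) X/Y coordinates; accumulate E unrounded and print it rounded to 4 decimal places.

At z = 9.3 mm: the cube is present — its section is the full 5×7.5 rectangle; the cylinder at (12.5, -3.5): section is a regular 8-gon, circumradius r=7; the 23×13.5 cube at (10, 9) contributes its full rectangle; Taking the first minus the rest: starting from the 5×7.5 cube, the r=7 cylinder at (12.5, -3.5) misses the remaining region (no effect); the 23×13.5 cube at (10, 9) misses the remaining region (no effect) — 1 connected region. The outline is a single polygon with 4 vertices. Extrusion per mm of travel: 0.25 × 0.15 / (π × 1.425²) = 0.005878. Accumulating E over each segment gives final E = 0.1470.

G0 X0.00 Y0.00 Z9.30
G1 X5.00 Y0.00 E0.0294
G1 X5.00 Y7.50 E0.0735
G1 X0.00 Y7.50 E0.1029
G1 X0.00 Y0.00 E0.1470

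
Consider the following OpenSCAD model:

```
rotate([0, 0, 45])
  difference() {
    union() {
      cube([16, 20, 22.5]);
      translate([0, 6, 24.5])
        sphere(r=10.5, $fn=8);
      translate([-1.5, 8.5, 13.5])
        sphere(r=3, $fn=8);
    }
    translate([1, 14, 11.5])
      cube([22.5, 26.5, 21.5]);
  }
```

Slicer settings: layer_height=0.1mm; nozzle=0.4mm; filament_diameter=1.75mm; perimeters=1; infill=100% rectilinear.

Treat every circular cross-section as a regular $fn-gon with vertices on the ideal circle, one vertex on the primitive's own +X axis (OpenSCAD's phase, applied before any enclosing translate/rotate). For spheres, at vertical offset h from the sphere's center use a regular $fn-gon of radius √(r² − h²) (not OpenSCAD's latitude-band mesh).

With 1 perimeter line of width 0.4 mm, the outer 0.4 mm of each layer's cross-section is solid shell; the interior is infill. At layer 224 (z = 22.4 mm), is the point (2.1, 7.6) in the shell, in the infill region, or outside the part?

At z = 22.4 mm: the 16×20 cube contributes its full rectangle; the sphere at (0, 6): section is a regular 8-gon, circumradius = √(r²−h²) = √(10.5²−2.1²) = 10.288; the sphere at (-1.5, 8.5) does not reach this height (|z−center|=8.900 > r=3); Taking the union: the regions partially overlap (shared area 129.11 mm²), so overlapping operands fuse into one piece — 1 connected region; the cube at (1, 14) is present — its section is the full 22.5×26.5 rectangle; After the difference (first − rest): starting from the result so far, the 22.5×26.5 cube at (1, 14) partially overlaps it — only the 90.00 mm² overlap (of its 596.25 mm²) is removed, clipping the outline — 1 connected region; (rotated 45° about Z; rotation is an isometry so areas/perimeters/island counts are preserved). Overall, the cross-section is a single solid region. Undo the 45° rotation: the query point maps to (6.859, 3.889) in the un-rotated model frame. The nearest boundary edge runs (16.00, 0.00)→(7.80, 0.00); distance from the point to it = 4.00 mm. The point is inside the cross-section and 4.00 mm from the nearest boundary — more than the 0.4 mm shell width (1 × 0.4), so it's in the infill interior.

infill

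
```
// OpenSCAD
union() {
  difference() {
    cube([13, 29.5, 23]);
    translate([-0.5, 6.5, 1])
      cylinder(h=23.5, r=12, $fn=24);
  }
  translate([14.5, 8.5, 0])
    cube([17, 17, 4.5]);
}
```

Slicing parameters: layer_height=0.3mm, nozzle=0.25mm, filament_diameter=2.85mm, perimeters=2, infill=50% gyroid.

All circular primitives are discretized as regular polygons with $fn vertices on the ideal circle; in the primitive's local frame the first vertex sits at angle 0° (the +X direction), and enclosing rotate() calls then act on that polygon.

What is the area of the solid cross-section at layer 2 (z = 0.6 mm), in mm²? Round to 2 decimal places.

At z = 0.6 mm: the cube (footprint 13×29.5) is included at this height (area 383.50 mm²); the cylinder at (-0.5, 6.5) is absent (z outside [1, 24.5]); Taking the first minus the rest: none of the subtracted shapes is present at this height, so the 13×29.5 cube is unchanged — area = 383.50 mm²; the 17×17 cube at (14.5, 8.5) contributes its full rectangle (area 289.00 mm²); Combining (union): the 2 present regions are separate (no shared area or edge), so areas and boundary lengths simply add and each stays a separate island — area = 672.50 mm². Overall, the cross-section has 2 separate islands. Net area = 672.50 mm².

672.50 mm²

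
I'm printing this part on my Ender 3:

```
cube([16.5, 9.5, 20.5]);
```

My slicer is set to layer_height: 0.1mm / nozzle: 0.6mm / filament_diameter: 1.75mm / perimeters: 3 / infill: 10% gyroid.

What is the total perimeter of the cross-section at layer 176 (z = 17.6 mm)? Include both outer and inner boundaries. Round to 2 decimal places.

At z = 17.6 mm: the cube is present — its section is the full 16.5×9.5 rectangle (perimeter 52.00 mm). Overall, the cross-section is a single solid region. Total boundary length (outer) = 52.00 mm.

52.00 mm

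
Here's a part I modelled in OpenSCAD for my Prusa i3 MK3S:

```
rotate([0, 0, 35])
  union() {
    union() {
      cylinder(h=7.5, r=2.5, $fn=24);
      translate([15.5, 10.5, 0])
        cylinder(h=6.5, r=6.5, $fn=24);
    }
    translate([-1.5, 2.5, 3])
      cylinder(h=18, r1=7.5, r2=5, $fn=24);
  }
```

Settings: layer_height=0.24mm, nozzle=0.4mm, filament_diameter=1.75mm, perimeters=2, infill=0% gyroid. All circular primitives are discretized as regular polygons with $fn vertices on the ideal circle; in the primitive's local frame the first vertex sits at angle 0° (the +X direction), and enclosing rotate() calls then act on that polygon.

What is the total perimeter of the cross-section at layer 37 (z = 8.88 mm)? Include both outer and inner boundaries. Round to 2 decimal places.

41.87 mm

At z = 8.88 mm: the cylinder does not reach this height (z outside [0, 7.5]); the cylinder at (15.5, 10.5) does not reach this height (z outside [0, 6.5]); Taking the union: nothing is present at this height; the cone at (-1.5, 2.5) contributes a regular 24-gon of circumradius 6.683 (interpolated between r1=7.5 and r2=5 at t=0.327) (perimeter = 2·24·6.683·sin(180°/24) = 41.87 mm); Combining (union): only the cone at (-1.5, 2.5) is present, so the union is just that shape — boundary = 41.87 mm; (whole slice rotated 35° about Z — lengths, areas and connectivity unchanged). Overall, the cross-section is a single solid region. Total boundary length (outer) = 41.87 mm.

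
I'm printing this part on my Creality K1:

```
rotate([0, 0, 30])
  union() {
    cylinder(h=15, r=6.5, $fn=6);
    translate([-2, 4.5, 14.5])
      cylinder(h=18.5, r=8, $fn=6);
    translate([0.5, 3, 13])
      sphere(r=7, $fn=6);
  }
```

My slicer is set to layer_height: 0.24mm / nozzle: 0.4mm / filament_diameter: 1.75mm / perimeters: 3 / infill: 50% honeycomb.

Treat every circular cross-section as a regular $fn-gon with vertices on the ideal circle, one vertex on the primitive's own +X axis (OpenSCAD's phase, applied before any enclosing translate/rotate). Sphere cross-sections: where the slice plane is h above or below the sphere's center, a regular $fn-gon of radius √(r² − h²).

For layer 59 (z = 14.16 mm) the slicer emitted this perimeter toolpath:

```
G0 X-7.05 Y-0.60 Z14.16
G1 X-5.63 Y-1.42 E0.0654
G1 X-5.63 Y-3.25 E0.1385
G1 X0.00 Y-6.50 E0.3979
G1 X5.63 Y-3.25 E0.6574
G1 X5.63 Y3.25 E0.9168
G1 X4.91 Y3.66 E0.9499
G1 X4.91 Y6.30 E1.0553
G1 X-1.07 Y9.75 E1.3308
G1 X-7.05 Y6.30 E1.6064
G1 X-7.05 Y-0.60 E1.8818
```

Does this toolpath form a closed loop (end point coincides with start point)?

Start point (G0): (-7.05, -0.60). End point (last G1): the path returns to the start — closed.

yes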